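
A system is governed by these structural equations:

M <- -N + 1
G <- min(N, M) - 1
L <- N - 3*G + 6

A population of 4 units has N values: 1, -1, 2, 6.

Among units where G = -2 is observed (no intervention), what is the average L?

12.5

Conditioning on G=-2 selects the 2 unit(s) with N ∈ {-1, 2}. Their L values: 11, 14. Mean = 12.5.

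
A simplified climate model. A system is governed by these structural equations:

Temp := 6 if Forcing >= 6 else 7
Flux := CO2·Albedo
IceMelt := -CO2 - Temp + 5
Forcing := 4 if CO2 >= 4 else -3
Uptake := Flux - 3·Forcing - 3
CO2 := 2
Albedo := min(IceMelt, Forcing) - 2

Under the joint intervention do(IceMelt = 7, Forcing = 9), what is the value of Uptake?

-20

Under do(IceMelt = 7, Forcing = 9), each intervened variable's structural equation is replaced by its fixed value.
Albedo = min(IceMelt, Forcing) - 2  [with IceMelt=7, Forcing=9]  = 5
Flux = CO2·Albedo  [with CO2=2, Albedo=5]  = 10
Uptake = Flux - 3·Forcing - 3  [with Flux=10, Forcing=9]  = -20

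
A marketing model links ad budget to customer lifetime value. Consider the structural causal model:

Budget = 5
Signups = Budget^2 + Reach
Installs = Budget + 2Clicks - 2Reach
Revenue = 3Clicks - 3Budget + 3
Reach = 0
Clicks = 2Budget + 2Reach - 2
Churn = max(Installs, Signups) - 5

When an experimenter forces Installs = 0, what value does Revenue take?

12

The intervention breaks the incoming arrows to Installs: Installs = Budget + 2Clicks - 2Reach no longer applies, and Installs = 0.
No directed path runs from Installs to Revenue, so Revenue keeps its natural value.
Clicks = 2Budget + 2Reach - 2  [with Budget=5, Reach=0]  = 8
Revenue = 3Clicks - 3Budget + 3  [with Clicks=8, Budget=5]  = 12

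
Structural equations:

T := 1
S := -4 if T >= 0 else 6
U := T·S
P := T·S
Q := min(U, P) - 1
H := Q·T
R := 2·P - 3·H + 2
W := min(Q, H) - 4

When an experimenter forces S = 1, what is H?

Under do(S=1), the mechanism S := -4 if T >= 0 else 6 is discarded; S is fixed at 1.
U = T·S  [with T=1, S=1]  = 1
P = T·S  [with T=1, S=1]  = 1
Q = min(U, P) - 1  [with U=1, P=1]  = 0
H = Q·T  [with Q=0, T=1]  = 0

0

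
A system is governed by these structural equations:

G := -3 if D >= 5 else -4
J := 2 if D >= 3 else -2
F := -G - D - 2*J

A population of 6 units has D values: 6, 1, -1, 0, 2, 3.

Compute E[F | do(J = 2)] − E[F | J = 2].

3

Under do(J=2), J's equation is replaced by J=2 for every unit. Per-unit F: -7, -1, 1, 0, -2, -3. Mean = -2.
Conditioning on J=2 selects the 2 unit(s) with D ∈ {6, 3}. Their F values: -7, -3. Mean = -5.
Difference = -2 − (-5) = 3.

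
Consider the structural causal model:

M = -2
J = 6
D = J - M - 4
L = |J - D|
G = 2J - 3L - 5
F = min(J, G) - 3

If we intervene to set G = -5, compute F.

The intervention breaks the incoming arrows to G: G = 2J - 3L - 5 no longer applies, and G = -5.
F = min(J, G) - 3  [with J=6, G=-5]  = -8

-8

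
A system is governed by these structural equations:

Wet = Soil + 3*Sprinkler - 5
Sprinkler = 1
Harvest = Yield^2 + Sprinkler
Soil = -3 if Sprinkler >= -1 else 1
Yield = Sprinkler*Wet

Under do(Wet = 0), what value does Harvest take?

do(Wet=0) replaces the equation Wet = Soil + 3*Sprinkler - 5 with the constant Wet = 0.
Yield = Sprinkler*Wet  [with Sprinkler=1, Wet=0]  = 0
Harvest = Yield^2 + Sprinkler  [with Yield=0, Sprinkler=1]  = 1

1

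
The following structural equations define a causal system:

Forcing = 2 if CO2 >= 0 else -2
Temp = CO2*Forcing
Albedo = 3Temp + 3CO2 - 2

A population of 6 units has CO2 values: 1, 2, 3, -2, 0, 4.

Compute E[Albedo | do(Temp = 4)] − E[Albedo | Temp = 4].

Under do(Temp=4), Temp's equation is replaced by Temp=4 for every unit. Per-unit Albedo: 13, 16, 19, 4, 10, 22. Mean = 14.
Conditioning on Temp=4 selects the 2 unit(s) with CO2 ∈ {2, -2}. Their Albedo values: 16, 4. Mean = 10.
Difference = 14 − 10 = 4.

4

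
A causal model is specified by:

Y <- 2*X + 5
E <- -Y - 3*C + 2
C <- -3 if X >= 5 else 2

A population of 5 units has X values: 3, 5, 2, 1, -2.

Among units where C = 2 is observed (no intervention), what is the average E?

Conditioning on C=2 selects the 4 unit(s) with X ∈ {3, 2, 1, -2}. Their E values: -15, -13, -11, -5. Mean = -11.

-11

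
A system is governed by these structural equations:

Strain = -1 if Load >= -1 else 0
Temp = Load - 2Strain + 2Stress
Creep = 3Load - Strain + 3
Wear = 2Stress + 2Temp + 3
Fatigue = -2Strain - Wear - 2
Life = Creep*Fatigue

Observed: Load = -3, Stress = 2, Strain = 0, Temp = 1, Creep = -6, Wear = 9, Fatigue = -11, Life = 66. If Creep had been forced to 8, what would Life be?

-88

do(Creep=8) replaces the equation Creep = 3Load - Strain + 3 with the constant Creep = 8.
Strain = -1 if Load >= -1 else 0  [with Load=-3]  = 0
Temp = Load - 2Strain + 2Stress  [with Load=-3, Strain=0, Stress=2]  = 1
Wear = 2Stress + 2Temp + 3  [with Stress=2, Temp=1]  = 9
Fatigue = -2Strain - Wear - 2  [with Strain=0, Wear=9]  = -11
Life = Creep*Fatigue  [with Creep=8, Fatigue=-11]  = -88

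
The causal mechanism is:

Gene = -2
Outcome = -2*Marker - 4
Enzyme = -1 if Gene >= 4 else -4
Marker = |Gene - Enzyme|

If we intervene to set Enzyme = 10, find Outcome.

Under do(Enzyme=10), the mechanism Enzyme = -1 if Gene >= 4 else -4 is discarded; Enzyme is fixed at 10.
Marker = |Gene - Enzyme|  [with Gene=-2, Enzyme=10]  = 12
Outcome = -2*Marker - 4  [with Marker=12]  = -28

-28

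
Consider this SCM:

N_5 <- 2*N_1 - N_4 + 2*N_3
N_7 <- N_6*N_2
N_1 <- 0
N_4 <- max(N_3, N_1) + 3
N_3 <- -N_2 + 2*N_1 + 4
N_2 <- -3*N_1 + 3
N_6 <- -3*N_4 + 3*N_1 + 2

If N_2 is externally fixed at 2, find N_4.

Under do(N_2=2), the mechanism N_2 <- -3*N_1 + 3 is discarded; N_2 is fixed at 2.
N_3 = -N_2 + 2*N_1 + 4  [with N_2=2, N_1=0]  = 2
N_4 = max(N_3, N_1) + 3  [with N_3=2, N_1=0]  = 5

5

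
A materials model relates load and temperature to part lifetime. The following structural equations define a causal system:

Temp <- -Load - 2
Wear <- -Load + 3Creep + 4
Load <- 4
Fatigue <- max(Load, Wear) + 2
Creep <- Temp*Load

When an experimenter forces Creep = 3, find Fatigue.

11

do(Creep=3) replaces the equation Creep <- Temp*Load with the constant Creep = 3.
Wear = -Load + 3Creep + 4  [with Load=4, Creep=3]  = 9
Fatigue = max(Load, Wear) + 2  [with Load=4, Wear=9]  = 11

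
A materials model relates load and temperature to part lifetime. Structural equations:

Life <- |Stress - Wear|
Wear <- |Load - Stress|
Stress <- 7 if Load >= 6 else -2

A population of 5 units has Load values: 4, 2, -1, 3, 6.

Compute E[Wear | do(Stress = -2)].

4.8

do(Stress=-2) breaks Stress's dependence on Load. With Stress=-2 fixed, Wear across the units is 6, 4, 1, 5, 8, mean 4.8.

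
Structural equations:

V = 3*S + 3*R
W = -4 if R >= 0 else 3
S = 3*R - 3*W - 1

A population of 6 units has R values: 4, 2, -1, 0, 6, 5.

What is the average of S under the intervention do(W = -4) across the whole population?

19

Under do(W=-4), W's equation is replaced by W=-4 for every unit. Per-unit S: 23, 17, 8, 11, 29, 26. Mean = 19.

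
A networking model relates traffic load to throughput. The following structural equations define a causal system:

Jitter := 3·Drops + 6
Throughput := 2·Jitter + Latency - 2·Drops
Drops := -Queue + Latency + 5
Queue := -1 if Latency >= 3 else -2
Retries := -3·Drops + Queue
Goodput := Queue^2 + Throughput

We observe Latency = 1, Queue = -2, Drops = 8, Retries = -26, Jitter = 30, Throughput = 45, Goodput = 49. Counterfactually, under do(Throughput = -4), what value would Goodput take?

0

Intervening sets Throughput = -4 and removes its equation (Throughput := 2·Jitter + Latency - 2·Drops).
Queue = -1 if Latency >= 3 else -2  [with Latency=1]  = -2
Goodput = Queue^2 + Throughput  [with Queue=-2, Throughput=-4]  = 0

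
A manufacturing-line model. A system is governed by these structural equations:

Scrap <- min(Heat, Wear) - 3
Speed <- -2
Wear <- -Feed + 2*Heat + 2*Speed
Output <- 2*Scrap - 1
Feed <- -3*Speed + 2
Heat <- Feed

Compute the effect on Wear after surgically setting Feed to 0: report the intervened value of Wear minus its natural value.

-8

Under do(Feed=0), the mechanism Feed <- -3*Speed + 2 is discarded; Feed is fixed at 0.
Heat = Feed  [with Feed=0]  = 0
Wear = -Feed + 2*Heat + 2*Speed  [with Feed=0, Heat=0, Speed=-2]  = -4
Without intervention: Feed = -3*Speed + 2  [with Speed=-2]  = 8; Heat = Feed  [with Feed=8]  = 8; Wear = -Feed + 2*Heat + 2*Speed  [with Feed=8, Heat=8, Speed=-2]  = 4.
Change = -4 − 4 = -8.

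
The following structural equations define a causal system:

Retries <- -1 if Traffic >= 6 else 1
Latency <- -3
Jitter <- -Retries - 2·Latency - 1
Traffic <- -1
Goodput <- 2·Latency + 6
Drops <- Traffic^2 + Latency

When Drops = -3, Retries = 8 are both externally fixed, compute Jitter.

Setting Drops = -3, Retries = 8 by intervention discards those variables' equations.
Jitter = -Retries - 2·Latency - 1  [with Retries=8, Latency=-3]  = -3

-3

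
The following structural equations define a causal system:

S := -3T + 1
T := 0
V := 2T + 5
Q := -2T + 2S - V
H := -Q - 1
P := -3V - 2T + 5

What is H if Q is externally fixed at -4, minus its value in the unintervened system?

Under do(Q=-4), the mechanism Q := -2T + 2S - V is discarded; Q is fixed at -4.
H = -Q - 1  [with Q=-4]  = 3
Without intervention: V = 2T + 5  [with T=0]  = 5; S = -3T + 1  [with T=0]  = 1; Q = -2T + 2S - V  [with T=0, S=1, V=5]  = -3; H = -Q - 1  [with Q=-3]  = 2.
Change = 3 − 2 = 1.

1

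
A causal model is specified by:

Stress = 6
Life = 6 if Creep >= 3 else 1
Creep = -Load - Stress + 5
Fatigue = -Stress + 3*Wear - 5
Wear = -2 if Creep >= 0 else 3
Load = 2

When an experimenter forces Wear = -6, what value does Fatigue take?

Intervening sets Wear = -6 and removes its equation (Wear = -2 if Creep >= 0 else 3).
Fatigue = -Stress + 3*Wear - 5  [with Stress=6, Wear=-6]  = -29

-29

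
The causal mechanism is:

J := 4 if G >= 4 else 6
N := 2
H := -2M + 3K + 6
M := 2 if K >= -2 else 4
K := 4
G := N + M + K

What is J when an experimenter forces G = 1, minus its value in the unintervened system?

The intervention breaks the incoming arrows to G: G := N + M + K no longer applies, and G = 1.
J = 4 if G >= 4 else 6  [with G=1]  = 6
Without intervention: M = 2 if K >= -2 else 4  [with K=4]  = 2; G = N + M + K  [with N=2, M=2, K=4]  = 8; J = 4 if G >= 4 else 6  [with G=8]  = 4.
Change = 6 − 4 = 2.

2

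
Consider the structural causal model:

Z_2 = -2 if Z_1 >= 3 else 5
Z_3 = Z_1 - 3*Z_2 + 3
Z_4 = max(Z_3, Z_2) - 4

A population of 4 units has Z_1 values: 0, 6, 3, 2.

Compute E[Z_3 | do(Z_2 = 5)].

-9.25

Every unit gets Z_2=5 under the intervention. Z_3 values become -12, -6, -9, -10; E[Z_3|do(Z_2=5)] = -9.25.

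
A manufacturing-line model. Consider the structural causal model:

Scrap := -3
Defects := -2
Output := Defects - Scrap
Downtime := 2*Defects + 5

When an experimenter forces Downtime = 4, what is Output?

1

Under do(Downtime=4), the mechanism Downtime := 2*Defects + 5 is discarded; Downtime is fixed at 4.
Since Output is not a descendant of the intervened variable, it is unaffected.
Output = Defects - Scrap  [with Defects=-2, Scrap=-3]  = 1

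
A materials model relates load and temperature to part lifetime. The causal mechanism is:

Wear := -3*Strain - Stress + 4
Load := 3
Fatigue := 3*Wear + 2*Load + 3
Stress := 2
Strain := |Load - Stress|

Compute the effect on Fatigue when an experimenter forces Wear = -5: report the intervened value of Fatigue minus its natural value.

-12

Intervening sets Wear = -5 and removes its equation (Wear := -3*Strain - Stress + 4).
Fatigue = 3*Wear + 2*Load + 3  [with Wear=-5, Load=3]  = -6
Without intervention: Strain = |Load - Stress|  [with Load=3, Stress=2]  = 1; Wear = -3*Strain - Stress + 4  [with Strain=1, Stress=2]  = -1; Fatigue = 3*Wear + 2*Load + 3  [with Wear=-1, Load=3]  = 6.
Change = -6 − 6 = -12.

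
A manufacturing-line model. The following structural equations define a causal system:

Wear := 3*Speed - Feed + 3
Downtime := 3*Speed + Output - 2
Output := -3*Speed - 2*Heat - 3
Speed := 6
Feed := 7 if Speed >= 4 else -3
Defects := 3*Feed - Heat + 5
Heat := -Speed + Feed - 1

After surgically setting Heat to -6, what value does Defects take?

do(Heat=-6) replaces the equation Heat := -Speed + Feed - 1 with the constant Heat = -6.
Feed = 7 if Speed >= 4 else -3  [with Speed=6]  = 7
Defects = 3*Feed - Heat + 5  [with Feed=7, Heat=-6]  = 32

32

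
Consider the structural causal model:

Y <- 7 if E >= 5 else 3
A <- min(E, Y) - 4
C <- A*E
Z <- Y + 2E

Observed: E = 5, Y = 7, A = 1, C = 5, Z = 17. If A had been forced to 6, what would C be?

The intervention breaks the incoming arrows to A: A <- min(E, Y) - 4 no longer applies, and A = 6.
C = A*E  [with A=6, E=5]  = 30

30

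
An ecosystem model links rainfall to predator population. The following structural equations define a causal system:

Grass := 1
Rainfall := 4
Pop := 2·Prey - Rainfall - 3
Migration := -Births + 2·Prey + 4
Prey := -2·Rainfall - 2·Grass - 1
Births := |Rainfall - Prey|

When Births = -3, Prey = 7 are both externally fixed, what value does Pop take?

7

The joint intervention fixes Births = -3, Prey = 7, removing each variable's own equation.
Pop = 2·Prey - Rainfall - 3  [with Prey=7, Rainfall=4]  = 7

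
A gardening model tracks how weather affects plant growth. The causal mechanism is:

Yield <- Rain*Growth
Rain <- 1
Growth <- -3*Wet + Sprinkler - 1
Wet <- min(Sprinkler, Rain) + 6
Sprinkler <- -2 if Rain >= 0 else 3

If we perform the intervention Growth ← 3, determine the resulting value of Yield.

3

Intervening sets Growth = 3 and removes its equation (Growth <- -3*Wet + Sprinkler - 1).
Yield = Rain*Growth  [with Rain=1, Growth=3]  = 3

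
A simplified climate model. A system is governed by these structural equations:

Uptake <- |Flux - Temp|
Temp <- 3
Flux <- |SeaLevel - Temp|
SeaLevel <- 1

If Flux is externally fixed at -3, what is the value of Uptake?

6

The intervention breaks the incoming arrows to Flux: Flux <- |SeaLevel - Temp| no longer applies, and Flux = -3.
Uptake = |Flux - Temp|  [with Flux=-3, Temp=3]  = 6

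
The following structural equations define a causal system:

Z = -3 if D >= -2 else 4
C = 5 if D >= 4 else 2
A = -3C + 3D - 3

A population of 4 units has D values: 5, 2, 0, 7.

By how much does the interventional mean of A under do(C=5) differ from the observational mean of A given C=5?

-7.5

do(C=5) breaks C's dependence on D. With C=5 fixed, A across the units is -3, -12, -18, 3, mean -7.5.
Observing C=5 restricts to units where C's equation naturally yields 5: D ∈ {5, 7}. In that subpopulation A = -3, 3, mean 0.
Difference = -7.5 − 0 = -7.5.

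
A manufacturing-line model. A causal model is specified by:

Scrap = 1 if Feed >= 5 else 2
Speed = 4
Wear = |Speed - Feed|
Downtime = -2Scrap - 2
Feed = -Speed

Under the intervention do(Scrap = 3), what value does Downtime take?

Intervening sets Scrap = 3 and removes its equation (Scrap = 1 if Feed >= 5 else 2).
Downtime = -2Scrap - 2  [with Scrap=3]  = -8

-8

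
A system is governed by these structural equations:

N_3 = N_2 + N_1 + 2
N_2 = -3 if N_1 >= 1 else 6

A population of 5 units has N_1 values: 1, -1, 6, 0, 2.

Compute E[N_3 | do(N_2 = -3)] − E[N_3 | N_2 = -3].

Every unit gets N_2=-3 under the intervention. N_3 values become 0, -2, 5, -1, 1; E[N_3|do(N_2=-3)] = 0.6.
Observing N_2=-3 restricts to units where N_2's equation naturally yields -3: N_1 ∈ {1, 6, 2}. In that subpopulation N_3 = 0, 5, 1, mean 2.
Difference = 0.6 − 2 = -1.4.

-1.4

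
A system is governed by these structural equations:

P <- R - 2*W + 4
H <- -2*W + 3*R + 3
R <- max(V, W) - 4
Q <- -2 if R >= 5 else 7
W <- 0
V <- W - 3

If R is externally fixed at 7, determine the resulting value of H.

The intervention breaks the incoming arrows to R: R <- max(V, W) - 4 no longer applies, and R = 7.
H = -2*W + 3*R + 3  [with W=0, R=7]  = 24

24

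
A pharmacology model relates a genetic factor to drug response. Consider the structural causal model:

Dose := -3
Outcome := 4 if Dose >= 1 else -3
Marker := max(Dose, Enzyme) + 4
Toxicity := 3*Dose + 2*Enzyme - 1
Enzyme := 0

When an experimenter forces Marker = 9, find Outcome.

do(Marker=9) replaces the equation Marker := max(Dose, Enzyme) + 4 with the constant Marker = 9.
Outcome is not downstream of the intervention, so its value is determined by the original equations.
Outcome = 4 if Dose >= 1 else -3  [with Dose=-3]  = -3

-3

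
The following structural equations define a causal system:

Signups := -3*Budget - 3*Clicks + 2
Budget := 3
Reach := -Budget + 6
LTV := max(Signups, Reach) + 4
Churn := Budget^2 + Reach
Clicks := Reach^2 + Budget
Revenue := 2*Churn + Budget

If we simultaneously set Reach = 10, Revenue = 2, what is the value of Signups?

-316

The joint intervention fixes Reach = 10, Revenue = 2, removing each variable's own equation.
Clicks = Reach^2 + Budget  [with Reach=10, Budget=3]  = 103
Signups = -3*Budget - 3*Clicks + 2  [with Budget=3, Clicks=103]  = -316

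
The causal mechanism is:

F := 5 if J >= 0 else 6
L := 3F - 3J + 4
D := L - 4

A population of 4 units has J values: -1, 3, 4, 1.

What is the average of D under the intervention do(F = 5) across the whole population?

9.75

Under do(F=5), F's equation is replaced by F=5 for every unit. Per-unit D: 18, 6, 3, 12. Mean = 9.75.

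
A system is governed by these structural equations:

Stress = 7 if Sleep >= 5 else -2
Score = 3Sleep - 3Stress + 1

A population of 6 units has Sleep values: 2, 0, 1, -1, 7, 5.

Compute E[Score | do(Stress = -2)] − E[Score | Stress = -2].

5.5

The intervention sets Stress=-2 in all 6 units regardless of Sleep. Recomputing Score per unit gives 13, 7, 10, 4, 28, 22; average 14.
E[Score|Stress=-2] averages over only the 4 units with Stress=-2 (Sleep = 2, 0, 1, -1): Score = 13, 7, 10, 4, mean 8.5.
Difference = 14 − 8.5 = 5.5.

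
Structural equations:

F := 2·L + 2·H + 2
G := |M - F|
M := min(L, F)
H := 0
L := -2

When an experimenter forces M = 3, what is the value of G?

5

Intervening sets M = 3 and removes its equation (M := min(L, F)).
F = 2·L + 2·H + 2  [with L=-2, H=0]  = -2
G = |M - F|  [with M=3, F=-2]  = 5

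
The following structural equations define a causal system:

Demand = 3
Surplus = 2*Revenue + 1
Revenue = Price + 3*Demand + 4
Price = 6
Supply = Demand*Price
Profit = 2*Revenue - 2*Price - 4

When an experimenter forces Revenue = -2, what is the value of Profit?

Intervening sets Revenue = -2 and removes its equation (Revenue = Price + 3*Demand + 4).
Profit = 2*Revenue - 2*Price - 4  [with Revenue=-2, Price=6]  = -20

-20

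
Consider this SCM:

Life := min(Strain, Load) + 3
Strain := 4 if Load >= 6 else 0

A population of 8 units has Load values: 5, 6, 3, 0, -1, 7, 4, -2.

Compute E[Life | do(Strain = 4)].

5

Under do(Strain=4), Strain's equation is replaced by Strain=4 for every unit. Per-unit Life: 7, 7, 6, 3, 2, 7, 7, 1. Mean = 5.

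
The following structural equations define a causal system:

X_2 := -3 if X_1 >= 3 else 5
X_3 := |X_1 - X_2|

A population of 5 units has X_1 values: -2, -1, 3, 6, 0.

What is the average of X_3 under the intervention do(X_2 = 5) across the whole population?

The intervention sets X_2=5 in all 5 units regardless of X_1. Recomputing X_3 per unit gives 7, 6, 2, 1, 5; average 4.2.

4.2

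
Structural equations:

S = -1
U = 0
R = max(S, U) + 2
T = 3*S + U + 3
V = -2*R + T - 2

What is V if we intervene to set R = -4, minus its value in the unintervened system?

12

do(R=-4) replaces the equation R = max(S, U) + 2 with the constant R = -4.
T = 3*S + U + 3  [with S=-1, U=0]  = 0
V = -2*R + T - 2  [with R=-4, T=0]  = 6
Without intervention: R = max(S, U) + 2  [with S=-1, U=0]  = 2; T = 3*S + U + 3  [with S=-1, U=0]  = 0; V = -2*R + T - 2  [with R=2, T=0]  = -6.
Change = 6 − (-6) = 12.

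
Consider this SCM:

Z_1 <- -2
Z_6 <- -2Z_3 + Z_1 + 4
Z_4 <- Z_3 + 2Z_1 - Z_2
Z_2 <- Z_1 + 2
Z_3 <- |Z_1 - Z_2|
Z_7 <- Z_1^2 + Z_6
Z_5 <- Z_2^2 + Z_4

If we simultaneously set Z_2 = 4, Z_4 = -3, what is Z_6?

-10

The joint intervention fixes Z_2 = 4, Z_4 = -3, removing each variable's own equation.
Z_3 = |Z_1 - Z_2|  [with Z_1=-2, Z_2=4]  = 6
Z_6 = -2Z_3 + Z_1 + 4  [with Z_3=6, Z_1=-2]  = -10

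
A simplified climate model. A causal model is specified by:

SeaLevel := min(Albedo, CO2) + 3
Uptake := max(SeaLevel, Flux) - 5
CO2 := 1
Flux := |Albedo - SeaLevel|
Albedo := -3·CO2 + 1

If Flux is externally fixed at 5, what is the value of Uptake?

Intervening sets Flux = 5 and removes its equation (Flux := |Albedo - SeaLevel|).
Albedo = -3·CO2 + 1  [with CO2=1]  = -2
SeaLevel = min(Albedo, CO2) + 3  [with Albedo=-2, CO2=1]  = 1
Uptake = max(SeaLevel, Flux) - 5  [with SeaLevel=1, Flux=5]  = 0

0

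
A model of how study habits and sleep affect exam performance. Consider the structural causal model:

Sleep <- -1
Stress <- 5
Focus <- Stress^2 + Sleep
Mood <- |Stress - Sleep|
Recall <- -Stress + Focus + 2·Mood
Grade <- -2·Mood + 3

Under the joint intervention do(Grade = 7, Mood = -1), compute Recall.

Setting Grade = 7, Mood = -1 by intervention discards those variables' equations.
Focus = Stress^2 + Sleep  [with Stress=5, Sleep=-1]  = 24
Recall = -Stress + Focus + 2·Mood  [with Stress=5, Focus=24, Mood=-1]  = 17

17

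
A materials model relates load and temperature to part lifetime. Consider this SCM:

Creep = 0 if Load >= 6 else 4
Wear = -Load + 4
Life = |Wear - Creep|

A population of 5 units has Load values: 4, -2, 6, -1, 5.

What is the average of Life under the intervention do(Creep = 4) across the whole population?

Every unit gets Creep=4 under the intervention. Life values become 4, 2, 6, 1, 5; E[Life|do(Creep=4)] = 3.6.

3.6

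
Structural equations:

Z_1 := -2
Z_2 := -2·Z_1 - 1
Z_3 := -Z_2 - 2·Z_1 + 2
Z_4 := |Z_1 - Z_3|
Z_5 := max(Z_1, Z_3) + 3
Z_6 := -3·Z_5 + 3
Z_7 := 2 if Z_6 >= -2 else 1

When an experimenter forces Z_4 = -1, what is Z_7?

The intervention breaks the incoming arrows to Z_4: Z_4 := |Z_1 - Z_3| no longer applies, and Z_4 = -1.
No directed path runs from Z_4 to Z_7, so Z_7 keeps its natural value.
Z_2 = -2·Z_1 - 1  [with Z_1=-2]  = 3
Z_3 = -Z_2 - 2·Z_1 + 2  [with Z_2=3, Z_1=-2]  = 3
Z_5 = max(Z_1, Z_3) + 3  [with Z_1=-2, Z_3=3]  = 6
Z_6 = -3·Z_5 + 3  [with Z_5=6]  = -15
Z_7 = 2 if Z_6 >= -2 else 1  [with Z_6=-15]  = 1

1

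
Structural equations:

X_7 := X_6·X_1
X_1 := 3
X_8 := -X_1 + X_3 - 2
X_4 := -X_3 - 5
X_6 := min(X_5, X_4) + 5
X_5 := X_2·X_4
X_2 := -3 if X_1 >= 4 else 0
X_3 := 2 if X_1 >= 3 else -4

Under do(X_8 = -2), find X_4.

The intervention breaks the incoming arrows to X_8: X_8 := -X_1 + X_3 - 2 no longer applies, and X_8 = -2.
Since X_4 is not a descendant of the intervened variable, it is unaffected.
X_3 = 2 if X_1 >= 3 else -4  [with X_1=3]  = 2
X_4 = -X_3 - 5  [with X_3=2]  = -7

-7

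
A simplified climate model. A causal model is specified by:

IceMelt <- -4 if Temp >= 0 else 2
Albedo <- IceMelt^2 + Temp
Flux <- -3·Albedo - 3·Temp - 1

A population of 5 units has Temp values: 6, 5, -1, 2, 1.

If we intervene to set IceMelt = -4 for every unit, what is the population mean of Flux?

-64.6

The intervention sets IceMelt=-4 in all 5 units regardless of Temp. Recomputing Flux per unit gives -85, -79, -43, -61, -55; average -64.6.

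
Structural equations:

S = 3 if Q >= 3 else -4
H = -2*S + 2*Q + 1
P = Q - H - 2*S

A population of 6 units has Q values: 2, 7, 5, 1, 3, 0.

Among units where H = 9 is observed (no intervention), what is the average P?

Observing H=9 restricts to units where H's equation naturally yields 9: Q ∈ {7, 0}. In that subpopulation P = -8, -1, mean -4.5.

-4.5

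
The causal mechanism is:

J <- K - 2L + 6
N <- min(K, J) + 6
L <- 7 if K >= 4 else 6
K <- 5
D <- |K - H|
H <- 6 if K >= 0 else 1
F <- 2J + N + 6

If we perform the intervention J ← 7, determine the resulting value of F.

31

Under do(J=7), the mechanism J <- K - 2L + 6 is discarded; J is fixed at 7.
N = min(K, J) + 6  [with K=5, J=7]  = 11
F = 2J + N + 6  [with J=7, N=11]  = 31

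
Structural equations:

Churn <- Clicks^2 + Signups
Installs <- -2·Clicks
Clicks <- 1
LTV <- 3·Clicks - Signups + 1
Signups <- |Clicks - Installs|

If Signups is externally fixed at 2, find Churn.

3

The intervention breaks the incoming arrows to Signups: Signups <- |Clicks - Installs| no longer applies, and Signups = 2.
Churn = Clicks^2 + Signups  [with Clicks=1, Signups=2]  = 3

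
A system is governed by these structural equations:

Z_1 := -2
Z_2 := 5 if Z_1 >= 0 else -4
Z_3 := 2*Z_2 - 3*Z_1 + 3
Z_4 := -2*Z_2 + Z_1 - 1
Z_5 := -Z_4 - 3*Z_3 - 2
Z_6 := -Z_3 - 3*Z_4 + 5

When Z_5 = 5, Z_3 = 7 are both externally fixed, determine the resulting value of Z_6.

The joint intervention fixes Z_5 = 5, Z_3 = 7, removing each variable's own equation.
Z_2 = 5 if Z_1 >= 0 else -4  [with Z_1=-2]  = -4
Z_4 = -2*Z_2 + Z_1 - 1  [with Z_2=-4, Z_1=-2]  = 5
Z_6 = -Z_3 - 3*Z_4 + 5  [with Z_3=7, Z_4=5]  = -17

-17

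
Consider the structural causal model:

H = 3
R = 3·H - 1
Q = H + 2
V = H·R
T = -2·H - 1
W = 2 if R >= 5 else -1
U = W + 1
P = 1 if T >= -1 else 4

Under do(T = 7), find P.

1

do(T=7) replaces the equation T = -2·H - 1 with the constant T = 7.
P = 1 if T >= -1 else 4  [with T=7]  = 1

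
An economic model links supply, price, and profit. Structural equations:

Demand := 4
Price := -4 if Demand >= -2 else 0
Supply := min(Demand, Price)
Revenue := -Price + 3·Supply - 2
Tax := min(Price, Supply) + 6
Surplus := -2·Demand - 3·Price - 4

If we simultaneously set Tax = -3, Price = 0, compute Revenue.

Setting Tax = -3, Price = 0 by intervention discards those variables' equations.
Supply = min(Demand, Price)  [with Demand=4, Price=0]  = 0
Revenue = -Price + 3·Supply - 2  [with Price=0, Supply=0]  = -2

-2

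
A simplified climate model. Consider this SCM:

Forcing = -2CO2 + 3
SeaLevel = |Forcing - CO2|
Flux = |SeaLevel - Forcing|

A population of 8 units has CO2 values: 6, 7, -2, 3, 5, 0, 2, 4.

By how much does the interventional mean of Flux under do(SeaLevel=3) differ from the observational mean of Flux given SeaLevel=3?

do(SeaLevel=3) breaks SeaLevel's dependence on CO2. With SeaLevel=3 fixed, Flux across the units is 12, 14, 4, 6, 10, 0, 4, 8, mean 7.25.
Conditioning on SeaLevel=3 selects the 2 unit(s) with CO2 ∈ {0, 2}. Their Flux values: 0, 4. Mean = 2.
Difference = 7.25 − 2 = 5.25.

5.25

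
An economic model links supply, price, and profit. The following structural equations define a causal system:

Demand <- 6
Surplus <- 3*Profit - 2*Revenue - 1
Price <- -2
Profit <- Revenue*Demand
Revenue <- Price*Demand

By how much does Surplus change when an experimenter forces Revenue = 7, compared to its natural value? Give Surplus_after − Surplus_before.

do(Revenue=7) replaces the equation Revenue <- Price*Demand with the constant Revenue = 7.
Profit = Revenue*Demand  [with Revenue=7, Demand=6]  = 42
Surplus = 3*Profit - 2*Revenue - 1  [with Profit=42, Revenue=7]  = 111
Without intervention: Revenue = Price*Demand  [with Price=-2, Demand=6]  = -12; Profit = Revenue*Demand  [with Revenue=-12, Demand=6]  = -72; Surplus = 3*Profit - 2*Revenue - 1  [with Profit=-72, Revenue=-12]  = -193.
Change = 111 − (-193) = 304.

304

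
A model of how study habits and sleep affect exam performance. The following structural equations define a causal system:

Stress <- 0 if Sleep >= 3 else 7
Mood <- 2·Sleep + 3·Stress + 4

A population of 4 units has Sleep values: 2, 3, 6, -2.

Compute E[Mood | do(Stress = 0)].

do(Stress=0) breaks Stress's dependence on Sleep. With Stress=0 fixed, Mood across the units is 8, 10, 16, 0, mean 8.5.

8.5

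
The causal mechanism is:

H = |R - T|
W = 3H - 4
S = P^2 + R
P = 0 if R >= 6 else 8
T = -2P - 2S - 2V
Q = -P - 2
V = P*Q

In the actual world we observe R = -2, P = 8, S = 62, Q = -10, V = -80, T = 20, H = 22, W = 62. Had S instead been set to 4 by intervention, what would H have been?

The intervention breaks the incoming arrows to S: S = P^2 + R no longer applies, and S = 4.
P = 0 if R >= 6 else 8  [with R=-2]  = 8
Q = -P - 2  [with P=8]  = -10
V = P*Q  [with P=8, Q=-10]  = -80
T = -2P - 2S - 2V  [with P=8, S=4, V=-80]  = 136
H = |R - T|  [with R=-2, T=136]  = 138

138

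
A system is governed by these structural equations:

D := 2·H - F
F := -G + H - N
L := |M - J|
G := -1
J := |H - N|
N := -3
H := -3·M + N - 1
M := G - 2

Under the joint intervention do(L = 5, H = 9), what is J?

12

Under do(L = 5, H = 9), each intervened variable's structural equation is replaced by its fixed value.
J = |H - N|  [with H=9, N=-3]  = 12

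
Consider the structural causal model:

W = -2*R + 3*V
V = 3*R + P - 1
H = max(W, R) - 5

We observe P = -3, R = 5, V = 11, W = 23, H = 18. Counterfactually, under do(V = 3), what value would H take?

do(V=3) replaces the equation V = 3*R + P - 1 with the constant V = 3.
W = -2*R + 3*V  [with R=5, V=3]  = -1
H = max(W, R) - 5  [with W=-1, R=5]  = 0

0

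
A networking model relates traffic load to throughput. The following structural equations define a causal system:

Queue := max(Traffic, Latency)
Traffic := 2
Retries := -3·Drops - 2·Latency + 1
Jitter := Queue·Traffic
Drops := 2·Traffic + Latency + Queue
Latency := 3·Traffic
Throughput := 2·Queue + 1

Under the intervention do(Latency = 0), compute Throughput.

5

Under do(Latency=0), the mechanism Latency := 3·Traffic is discarded; Latency is fixed at 0.
Queue = max(Traffic, Latency)  [with Traffic=2, Latency=0]  = 2
Throughput = 2·Queue + 1  [with Queue=2]  = 5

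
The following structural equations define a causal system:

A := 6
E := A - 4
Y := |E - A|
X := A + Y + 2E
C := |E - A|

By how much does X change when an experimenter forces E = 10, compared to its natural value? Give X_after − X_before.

16

Under do(E=10), the mechanism E := A - 4 is discarded; E is fixed at 10.
Y = |E - A|  [with E=10, A=6]  = 4
X = A + Y + 2E  [with A=6, Y=4, E=10]  = 30
Without intervention: E = A - 4  [with A=6]  = 2; Y = |E - A|  [with E=2, A=6]  = 4; X = A + Y + 2E  [with A=6, Y=4, E=2]  = 14.
Change = 30 − 14 = 16.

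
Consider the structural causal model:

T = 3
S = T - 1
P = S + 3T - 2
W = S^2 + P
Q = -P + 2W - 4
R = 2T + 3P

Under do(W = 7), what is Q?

1

Intervening sets W = 7 and removes its equation (W = S^2 + P).
S = T - 1  [with T=3]  = 2
P = S + 3T - 2  [with S=2, T=3]  = 9
Q = -P + 2W - 4  [with P=9, W=7]  = 1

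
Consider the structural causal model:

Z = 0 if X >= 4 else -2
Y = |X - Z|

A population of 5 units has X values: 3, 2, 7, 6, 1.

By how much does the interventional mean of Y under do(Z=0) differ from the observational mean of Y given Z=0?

-2.7

Under do(Z=0), Z's equation is replaced by Z=0 for every unit. Per-unit Y: 3, 2, 7, 6, 1. Mean = 3.8.
Observing Z=0 restricts to units where Z's equation naturally yields 0: X ∈ {7, 6}. In that subpopulation Y = 7, 6, mean 6.5.
Difference = 3.8 − 6.5 = -2.7.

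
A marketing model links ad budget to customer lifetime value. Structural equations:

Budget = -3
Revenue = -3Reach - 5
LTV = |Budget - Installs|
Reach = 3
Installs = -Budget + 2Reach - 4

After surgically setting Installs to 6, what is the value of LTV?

9

do(Installs=6) replaces the equation Installs = -Budget + 2Reach - 4 with the constant Installs = 6.
LTV = |Budget - Installs|  [with Budget=-3, Installs=6]  = 9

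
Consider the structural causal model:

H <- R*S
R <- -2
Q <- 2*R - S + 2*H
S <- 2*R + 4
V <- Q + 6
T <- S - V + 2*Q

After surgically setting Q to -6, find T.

Under do(Q=-6), the mechanism Q <- 2*R - S + 2*H is discarded; Q is fixed at -6.
S = 2*R + 4  [with R=-2]  = 0
V = Q + 6  [with Q=-6]  = 0
T = S - V + 2*Q  [with S=0, V=0, Q=-6]  = -12

-12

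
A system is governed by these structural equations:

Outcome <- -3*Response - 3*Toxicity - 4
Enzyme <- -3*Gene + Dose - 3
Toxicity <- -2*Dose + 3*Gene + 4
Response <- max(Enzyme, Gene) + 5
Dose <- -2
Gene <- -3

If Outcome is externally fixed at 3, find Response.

do(Outcome=3) replaces the equation Outcome <- -3*Response - 3*Toxicity - 4 with the constant Outcome = 3.
No directed path runs from Outcome to Response, so Response keeps its natural value.
Enzyme = -3*Gene + Dose - 3  [with Gene=-3, Dose=-2]  = 4
Response = max(Enzyme, Gene) + 5  [with Enzyme=4, Gene=-3]  = 9

9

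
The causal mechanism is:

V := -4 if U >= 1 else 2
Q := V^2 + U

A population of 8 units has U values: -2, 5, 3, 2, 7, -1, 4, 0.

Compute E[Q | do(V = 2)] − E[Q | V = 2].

3.25

The intervention sets V=2 in all 8 units regardless of U. Recomputing Q per unit gives 2, 9, 7, 6, 11, 3, 8, 4; average 6.25.
E[Q|V=2] averages over only the 3 units with V=2 (U = -2, -1, 0): Q = 2, 3, 4, mean 3.
Difference = 6.25 − 3 = 3.25.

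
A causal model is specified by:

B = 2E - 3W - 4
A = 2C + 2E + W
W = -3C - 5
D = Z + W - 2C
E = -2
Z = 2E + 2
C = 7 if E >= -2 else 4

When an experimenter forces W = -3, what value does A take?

7

The intervention breaks the incoming arrows to W: W = -3C - 5 no longer applies, and W = -3.
C = 7 if E >= -2 else 4  [with E=-2]  = 7
A = 2C + 2E + W  [with C=7, E=-2, W=-3]  = 7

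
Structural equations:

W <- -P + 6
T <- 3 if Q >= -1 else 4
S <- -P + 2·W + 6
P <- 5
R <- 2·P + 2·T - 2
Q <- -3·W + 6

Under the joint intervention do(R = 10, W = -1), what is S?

-1

The joint intervention fixes R = 10, W = -1, removing each variable's own equation.
S = -P + 2·W + 6  [with P=5, W=-1]  = -1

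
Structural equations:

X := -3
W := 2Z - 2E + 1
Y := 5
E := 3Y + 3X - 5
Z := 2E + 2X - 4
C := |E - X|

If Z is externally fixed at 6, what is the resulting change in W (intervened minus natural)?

Intervening sets Z = 6 and removes its equation (Z := 2E + 2X - 4).
E = 3Y + 3X - 5  [with Y=5, X=-3]  = 1
W = 2Z - 2E + 1  [with Z=6, E=1]  = 11
Without intervention: E = 3Y + 3X - 5  [with Y=5, X=-3]  = 1; Z = 2E + 2X - 4  [with E=1, X=-3]  = -8; W = 2Z - 2E + 1  [with Z=-8, E=1]  = -17.
Change = 11 − (-17) = 28.

28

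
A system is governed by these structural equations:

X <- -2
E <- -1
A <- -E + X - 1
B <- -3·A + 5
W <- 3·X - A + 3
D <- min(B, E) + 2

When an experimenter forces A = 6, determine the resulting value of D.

The intervention breaks the incoming arrows to A: A <- -E + X - 1 no longer applies, and A = 6.
B = -3·A + 5  [with A=6]  = -13
D = min(B, E) + 2  [with B=-13, E=-1]  = -11

-11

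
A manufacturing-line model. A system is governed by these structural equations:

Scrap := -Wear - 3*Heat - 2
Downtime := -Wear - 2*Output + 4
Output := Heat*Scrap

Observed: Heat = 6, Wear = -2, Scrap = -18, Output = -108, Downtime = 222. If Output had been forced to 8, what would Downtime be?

-10

Intervening sets Output = 8 and removes its equation (Output := Heat*Scrap).
Downtime = -Wear - 2*Output + 4  [with Wear=-2, Output=8]  = -10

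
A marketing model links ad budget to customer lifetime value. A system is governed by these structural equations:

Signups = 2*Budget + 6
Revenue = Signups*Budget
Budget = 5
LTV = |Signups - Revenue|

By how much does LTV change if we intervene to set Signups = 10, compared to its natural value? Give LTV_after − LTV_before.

Under do(Signups=10), the mechanism Signups = 2*Budget + 6 is discarded; Signups is fixed at 10.
Revenue = Signups*Budget  [with Signups=10, Budget=5]  = 50
LTV = |Signups - Revenue|  [with Signups=10, Revenue=50]  = 40
Without intervention: Signups = 2*Budget + 6  [with Budget=5]  = 16; Revenue = Signups*Budget  [with Signups=16, Budget=5]  = 80; LTV = |Signups - Revenue|  [with Signups=16, Revenue=80]  = 64.
Change = 40 − 64 = -24.

-24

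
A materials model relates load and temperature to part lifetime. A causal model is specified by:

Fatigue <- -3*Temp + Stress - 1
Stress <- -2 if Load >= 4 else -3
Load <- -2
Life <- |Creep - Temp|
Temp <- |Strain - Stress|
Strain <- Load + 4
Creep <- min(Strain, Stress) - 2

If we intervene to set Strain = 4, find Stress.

Under do(Strain=4), the mechanism Strain <- Load + 4 is discarded; Strain is fixed at 4.
Since Stress is not a descendant of the intervened variable, it is unaffected.
Stress = -2 if Load >= 4 else -3  [with Load=-2]  = -3

-3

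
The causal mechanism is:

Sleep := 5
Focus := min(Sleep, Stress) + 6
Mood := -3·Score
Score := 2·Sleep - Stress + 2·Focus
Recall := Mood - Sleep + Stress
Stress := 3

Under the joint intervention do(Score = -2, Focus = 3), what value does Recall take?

The joint intervention fixes Score = -2, Focus = 3, removing each variable's own equation.
Mood = -3·Score  [with Score=-2]  = 6
Recall = Mood - Sleep + Stress  [with Mood=6, Sleep=5, Stress=3]  = 4

4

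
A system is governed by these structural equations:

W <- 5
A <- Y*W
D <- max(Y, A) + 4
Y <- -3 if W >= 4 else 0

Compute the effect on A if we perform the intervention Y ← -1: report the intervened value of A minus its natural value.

The intervention breaks the incoming arrows to Y: Y <- -3 if W >= 4 else 0 no longer applies, and Y = -1.
A = Y*W  [with Y=-1, W=5]  = -5
Without intervention: Y = -3 if W >= 4 else 0  [with W=5]  = -3; A = Y*W  [with Y=-3, W=5]  = -15.
Change = -5 − (-15) = 10.

10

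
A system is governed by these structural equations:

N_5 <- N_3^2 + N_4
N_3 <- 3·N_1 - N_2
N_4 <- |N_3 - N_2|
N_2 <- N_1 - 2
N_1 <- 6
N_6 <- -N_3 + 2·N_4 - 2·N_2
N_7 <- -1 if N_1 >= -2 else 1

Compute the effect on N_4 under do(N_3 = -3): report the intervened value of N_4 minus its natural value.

The intervention breaks the incoming arrows to N_3: N_3 <- 3·N_1 - N_2 no longer applies, and N_3 = -3.
N_2 = N_1 - 2  [with N_1=6]  = 4
N_4 = |N_3 - N_2|  [with N_3=-3, N_2=4]  = 7
Without intervention: N_2 = N_1 - 2  [with N_1=6]  = 4; N_3 = 3·N_1 - N_2  [with N_1=6, N_2=4]  = 14; N_4 = |N_3 - N_2|  [with N_3=14, N_2=4]  = 10.
Change = 7 − 10 = -3.

-3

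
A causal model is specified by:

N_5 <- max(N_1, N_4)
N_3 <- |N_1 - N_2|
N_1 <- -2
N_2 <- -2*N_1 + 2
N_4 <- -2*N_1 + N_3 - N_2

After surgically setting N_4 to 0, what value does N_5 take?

Intervening sets N_4 = 0 and removes its equation (N_4 <- -2*N_1 + N_3 - N_2).
N_5 = max(N_1, N_4)  [with N_1=-2, N_4=0]  = 0

0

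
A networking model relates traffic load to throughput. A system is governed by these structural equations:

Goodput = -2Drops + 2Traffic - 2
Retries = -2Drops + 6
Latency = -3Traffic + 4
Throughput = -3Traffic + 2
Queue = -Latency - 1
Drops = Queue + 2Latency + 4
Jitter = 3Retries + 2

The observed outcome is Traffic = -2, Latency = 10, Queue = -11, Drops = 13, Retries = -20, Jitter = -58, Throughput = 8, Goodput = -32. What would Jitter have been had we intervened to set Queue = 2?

-136

The intervention breaks the incoming arrows to Queue: Queue = -Latency - 1 no longer applies, and Queue = 2.
Latency = -3Traffic + 4  [with Traffic=-2]  = 10
Drops = Queue + 2Latency + 4  [with Queue=2, Latency=10]  = 26
Retries = -2Drops + 6  [with Drops=26]  = -46
Jitter = 3Retries + 2  [with Retries=-46]  = -136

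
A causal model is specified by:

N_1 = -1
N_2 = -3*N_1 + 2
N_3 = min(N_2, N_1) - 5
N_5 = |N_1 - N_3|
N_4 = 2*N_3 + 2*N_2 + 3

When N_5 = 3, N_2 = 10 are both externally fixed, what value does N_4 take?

11

Setting N_5 = 3, N_2 = 10 by intervention discards those variables' equations.
N_3 = min(N_2, N_1) - 5  [with N_2=10, N_1=-1]  = -6
N_4 = 2*N_3 + 2*N_2 + 3  [with N_3=-6, N_2=10]  = 11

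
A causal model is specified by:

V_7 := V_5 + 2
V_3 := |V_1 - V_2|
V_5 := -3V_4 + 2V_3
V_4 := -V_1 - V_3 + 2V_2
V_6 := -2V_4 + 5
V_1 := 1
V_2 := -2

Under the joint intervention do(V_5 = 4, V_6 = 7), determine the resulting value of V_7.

Under do(V_5 = 4, V_6 = 7), each intervened variable's structural equation is replaced by its fixed value.
V_7 = V_5 + 2  [with V_5=4]  = 6

6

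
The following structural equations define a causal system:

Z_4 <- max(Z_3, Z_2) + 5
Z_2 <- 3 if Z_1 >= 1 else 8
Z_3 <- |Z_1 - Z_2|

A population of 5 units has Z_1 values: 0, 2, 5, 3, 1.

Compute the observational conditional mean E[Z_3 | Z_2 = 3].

E[Z_3|Z_2=3] averages over only the 4 units with Z_2=3 (Z_1 = 2, 5, 3, 1): Z_3 = 1, 2, 0, 2, mean 1.25.

1.25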